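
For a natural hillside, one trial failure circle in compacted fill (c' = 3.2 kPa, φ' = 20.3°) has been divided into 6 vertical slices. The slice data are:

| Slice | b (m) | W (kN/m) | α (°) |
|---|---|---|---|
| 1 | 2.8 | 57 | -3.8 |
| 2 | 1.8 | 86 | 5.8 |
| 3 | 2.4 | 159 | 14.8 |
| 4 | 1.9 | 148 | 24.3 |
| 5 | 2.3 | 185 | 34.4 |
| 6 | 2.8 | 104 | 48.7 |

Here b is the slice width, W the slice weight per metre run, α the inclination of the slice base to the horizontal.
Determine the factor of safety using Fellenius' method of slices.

Ordinary method of slices: FS = Σ[c'·Δl_i + (W_i cosα_i)·tanφ'] / Σ W_i sinα_i, with Δl_i = b_i / cosα_i.
Slice 1: Δl = 2.8/cos(-3.8°) = 2.806 m; N'_1 = 57·cos(-3.8°) = 56.9; c'Δl = 8.98; W sinα = -3.8
Slice 2: Δl = 1.8/cos5.8° = 1.809 m; N'_2 = 86·cos5.8° = 85.6; c'Δl = 5.79; W sinα = 8.7
Slice 3: Δl = 2.4/cos14.8° = 2.482 m; N'_3 = 159·cos14.8° = 153.7; c'Δl = 7.94; W sinα = 40.6
Slice 4: Δl = 1.9/cos24.3° = 2.085 m; N'_4 = 148·cos24.3° = 134.9; c'Δl = 6.67; W sinα = 60.9
Slice 5: Δl = 2.3/cos34.4° = 2.787 m; N'_5 = 185·cos34.4° = 152.6; c'Δl = 8.92; W sinα = 104.5
Slice 6: Δl = 2.8/cos48.7° = 4.242 m; N'_6 = 104·cos48.7° = 68.6; c'Δl = 13.58; W sinα = 78.1
Σc'Δl = 51.9 kN/m; ΣN' = 652.3 kN/m; ΣW sinα = 289.1 kN/m
Resisting = 51.9 + 652.3·tan20.3° = 51.9 + 241.3 = 293.2 kN/m
FS = 293.2 / 289.1 = 1.014

FS = 1.01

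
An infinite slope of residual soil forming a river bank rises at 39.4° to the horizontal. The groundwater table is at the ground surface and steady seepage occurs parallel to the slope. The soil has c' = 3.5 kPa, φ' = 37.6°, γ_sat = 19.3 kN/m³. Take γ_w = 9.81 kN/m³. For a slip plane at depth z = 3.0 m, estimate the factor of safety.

With seepage parallel to the slope and the water table at the surface, the effective normal stress on the slip plane uses the buoyant unit weight γ' = γ_sat − γ_w while the driving shear stress uses γ_sat:
FS = [c' + γ' z cos²β tanφ'] / [γ_sat z sinβ cosβ]
γ' = 19.3 − 9.81 = 9.49 kN/m³
Numerator = 3.5 + 9.49·3.0·cos²39.4°·tan37.6° = 3.5 + 9.49·3.0·0.5971·0.7701 = 16.592 kPa
Denominator = 19.3·3.0·sin39.4°·cos39.4° = 19.3·3.0·0.6347·0.7727 = 28.399 kPa
FS = 16.592 / 28.399 = 0.584

FS = 0.58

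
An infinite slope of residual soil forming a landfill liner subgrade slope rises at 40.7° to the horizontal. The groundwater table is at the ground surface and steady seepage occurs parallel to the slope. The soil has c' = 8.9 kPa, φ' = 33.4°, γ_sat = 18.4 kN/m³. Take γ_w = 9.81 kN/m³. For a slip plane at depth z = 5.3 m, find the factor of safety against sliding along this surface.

With seepage parallel to the slope and the water table at the surface, the effective normal stress on the slip plane uses the buoyant unit weight γ' = γ_sat − γ_w while the driving shear stress uses γ_sat:
FS = [c' + γ' z cos²β tanφ'] / [γ_sat z sinβ cosβ]
γ' = 18.4 − 9.81 = 8.59 kN/m³
Numerator = 8.9 + 8.59·5.3·cos²40.7°·tan33.4° = 8.9 + 8.59·5.3·0.5748·0.6594 = 26.154 kPa
Denominator = 18.4·5.3·sin40.7°·cos40.7° = 18.4·5.3·0.6521·0.7581 = 48.212 kPa
FS = 26.154 / 48.212 = 0.542

FS = 0.54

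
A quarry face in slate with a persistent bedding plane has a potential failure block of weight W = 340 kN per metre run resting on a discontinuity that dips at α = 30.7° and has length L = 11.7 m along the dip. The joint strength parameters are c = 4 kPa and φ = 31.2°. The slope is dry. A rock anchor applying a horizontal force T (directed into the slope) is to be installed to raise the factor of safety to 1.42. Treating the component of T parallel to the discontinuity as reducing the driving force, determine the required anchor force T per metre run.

Resolving forces along and normal to the sliding plane, with the horizontal anchor force T adding T·sinα to the effective normal force and T·cosα acting up the plane against the driving force:
FS = [cL + (W cosα + T sinα) tanφ] / [W sinα − T cosα]
Without the anchor: N' = 292.3 kN/m, driving T_d = 173.6 kN/m, resisting R = 4·11.7 + 292.3·tan31.2° = 223.9 kN/m, FS = 1.29.
Setting FS = 1.42 and solving for T:
1.42·(173.6 − T cos30.7°) = 223.9 + T sin30.7°·tan31.2°
T·(sin30.7°·tan31.2° + 1.42·cos30.7°) = 1.42·173.6 − 223.9
T·(0.5105·0.6056 + 1.42·0.8599) = 246.5 − 223.9 = 22.6
T·1.5302 = 22.6
T = 14.8 kN/m

T = 15 kN/m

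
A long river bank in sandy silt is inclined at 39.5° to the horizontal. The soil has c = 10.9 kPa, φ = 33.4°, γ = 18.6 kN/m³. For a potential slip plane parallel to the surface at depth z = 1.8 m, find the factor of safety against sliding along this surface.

For an infinite slope with a slip plane parallel to the surface (no pore pressure): FS = [c + γz cos²β tanφ] / [γz sinβ cosβ].
γz = 18.6·1.8 = 33.48 kN/m²
Numerator = 10.9 + 33.48·cos²39.5°·tan33.4° = 10.9 + 33.48·0.5954·0.6594 = 24.044 kPa
Denominator = 33.48·sin39.5°·cos39.5° = 33.48·0.6361·0.7716 = 16.432 kPa
FS = 24.044 / 16.432 = 1.463

FS = 1.46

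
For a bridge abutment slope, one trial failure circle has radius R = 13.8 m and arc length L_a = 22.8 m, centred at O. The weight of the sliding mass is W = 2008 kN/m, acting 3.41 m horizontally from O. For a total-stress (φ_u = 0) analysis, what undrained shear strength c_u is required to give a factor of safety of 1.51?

c_u = 32.9 kPa

FS = c_u·L_a·R / (W·d), so c_u = FS·W·d / (L_a·R).
c_u = 1.51·2008·3.41 / (22.80·13.8) = 10339.4 / 314.64 = 32.86 kPa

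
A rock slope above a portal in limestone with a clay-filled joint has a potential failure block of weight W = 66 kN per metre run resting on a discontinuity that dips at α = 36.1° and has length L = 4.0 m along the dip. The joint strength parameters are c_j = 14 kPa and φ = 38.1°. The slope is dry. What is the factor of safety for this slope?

FS = 2.52

Resolving the block weight along and normal to the plane and applying the Mohr–Coulomb strength on the joint:
N' = W cosα = 66·cos36.1° = 53.3 kN/m
Driving force T = W sinα = 66·sin36.1° = 38.9 kN/m
Resisting force R = c_j·L + N'·tanφ = 14·4.0 + 53.3·tan38.1° = 56.0 + 41.8 = 97.8 kN/m
FS = R / T = 97.8 / 38.9 = 2.515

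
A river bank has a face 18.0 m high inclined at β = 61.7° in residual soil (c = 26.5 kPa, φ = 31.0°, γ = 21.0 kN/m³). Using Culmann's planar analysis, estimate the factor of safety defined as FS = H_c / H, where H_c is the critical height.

H_c = (4c/γ) · sinβ cosφ / [1 − cos(β − φ)]
    = (4·26.5/21.0) · sin61.7°·cos31.0° / [1 − cos30.7°]
    = 5.048 · 0.7547 / 0.1401 = 27.18 m
FS = H_c / H = 27.18 / 18.0 = 1.510

FS = 1.51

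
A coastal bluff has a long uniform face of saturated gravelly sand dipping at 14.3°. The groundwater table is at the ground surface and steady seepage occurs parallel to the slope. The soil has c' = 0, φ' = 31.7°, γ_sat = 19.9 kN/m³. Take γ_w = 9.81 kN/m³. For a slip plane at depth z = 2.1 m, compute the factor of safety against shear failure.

FS = 1.23

With seepage parallel to the slope and the water table at the surface, the effective normal stress on the slip plane uses the buoyant unit weight γ' = γ_sat − γ_w while the driving shear stress uses γ_sat:
FS = [c' + γ' z cos²β tanφ'] / [γ_sat z sinβ cosβ]
(For c' = 0 this reduces to FS = (γ'/γ_sat)·tanφ'/tanβ.)
γ' = 19.9 − 9.81 = 10.09 kN/m³
Numerator = 0.0 + 10.09·2.1·cos²14.3°·tan31.7° = 0.0 + 10.09·2.1·0.9390·0.6176 = 12.288 kPa
Denominator = 19.9·2.1·sin14.3°·cos14.3° = 19.9·2.1·0.2470·0.9690 = 10.002 kPa
FS = 12.288 / 10.002 = 1.229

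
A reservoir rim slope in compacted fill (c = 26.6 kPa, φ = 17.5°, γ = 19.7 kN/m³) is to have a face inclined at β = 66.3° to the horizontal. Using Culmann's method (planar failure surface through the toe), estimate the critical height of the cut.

H_c = 13.82 m

Culmann's analysis gives the critical failure plane at α_cr = (β + φ)/2 = (66.3 + 17.5)/2 = 41.9°, and the critical height
H_c = (4c/γ) · sinβ cosφ / [1 − cos(β − φ)]
    = (4·26.6/19.7) · sin66.3°·cos17.5° / [1 − cos(48.8°)]
    = 5.401 · 0.9157·0.9537 / [1 − 0.6587]
    = 5.401 · 0.8733 / 0.3413
    = 13.82 m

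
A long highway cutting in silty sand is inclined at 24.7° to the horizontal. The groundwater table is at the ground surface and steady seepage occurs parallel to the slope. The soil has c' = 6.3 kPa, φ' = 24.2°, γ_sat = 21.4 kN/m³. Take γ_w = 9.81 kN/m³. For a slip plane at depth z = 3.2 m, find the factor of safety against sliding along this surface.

With seepage parallel to the slope and the water table at the surface, the effective normal stress on the slip plane uses the buoyant unit weight γ' = γ_sat − γ_w while the driving shear stress uses γ_sat:
FS = [c' + γ' z cos²β tanφ'] / [γ_sat z sinβ cosβ]
γ' = 21.4 − 9.81 = 11.59 kN/m³
Numerator = 6.3 + 11.59·3.2·cos²24.7°·tan24.2° = 6.3 + 11.59·3.2·0.8254·0.4494 = 20.058 kPa
Denominator = 21.4·3.2·sin24.7°·cos24.7° = 21.4·3.2·0.4179·0.9085 = 25.997 kPa
FS = 20.058 / 25.997 = 0.772

FS = 0.77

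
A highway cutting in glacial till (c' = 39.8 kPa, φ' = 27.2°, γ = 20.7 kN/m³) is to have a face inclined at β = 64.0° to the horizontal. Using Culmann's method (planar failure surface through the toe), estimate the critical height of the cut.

H_c = 30.85 m

Culmann's analysis gives the critical failure plane at α_cr = (β + φ')/2 = (64.0 + 27.2)/2 = 45.6°, and the critical height
H_c = (4c'/γ) · sinβ cosφ' / [1 − cos(β − φ')]
    = (4·39.8/20.7) · sin64.0°·cos27.2° / [1 − cos(36.8°)]
    = 7.691 · 0.8988·0.8894 / [1 − 0.8007]
    = 7.691 · 0.7994 / 0.1993
    = 30.85 m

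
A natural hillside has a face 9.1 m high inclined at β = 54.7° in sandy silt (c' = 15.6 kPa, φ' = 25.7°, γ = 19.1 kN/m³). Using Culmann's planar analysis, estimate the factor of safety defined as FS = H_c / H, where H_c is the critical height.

H_c = (4c'/γ) · sinβ cosφ' / [1 − cos(β − φ')]
    = (4·15.6/19.1) · sin54.7°·cos25.7° / [1 − cos29.0°]
    = 3.267 · 0.7354 / 0.1254 = 19.16 m
FS = H_c / H = 19.16 / 9.1 = 2.106

FS = 2.11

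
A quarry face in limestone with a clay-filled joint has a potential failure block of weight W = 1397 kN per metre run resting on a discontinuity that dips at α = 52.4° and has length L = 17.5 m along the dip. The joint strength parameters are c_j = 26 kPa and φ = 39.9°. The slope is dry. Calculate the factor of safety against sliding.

Resolving the block weight along and normal to the plane and applying the Mohr–Coulomb strength on the joint:
N' = W cosα = 1397·cos52.4° = 852.4 kN/m
Driving force T = W sinα = 1397·sin52.4° = 1106.8 kN/m
Resisting force R = c_j·L + N'·tanφ = 26·17.5 + 852.4·tan39.9° = 455.0 + 712.7 = 1167.7 kN/m
FS = R / T = 1167.7 / 1106.8 = 1.055

FS = 1.05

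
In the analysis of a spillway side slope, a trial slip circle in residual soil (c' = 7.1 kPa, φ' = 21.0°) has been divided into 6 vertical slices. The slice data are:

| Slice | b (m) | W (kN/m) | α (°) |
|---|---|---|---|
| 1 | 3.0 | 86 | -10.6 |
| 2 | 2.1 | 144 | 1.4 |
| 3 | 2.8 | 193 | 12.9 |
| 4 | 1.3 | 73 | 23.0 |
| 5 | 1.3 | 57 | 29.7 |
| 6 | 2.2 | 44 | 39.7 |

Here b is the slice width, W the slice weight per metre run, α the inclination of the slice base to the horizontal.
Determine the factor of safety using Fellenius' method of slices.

Ordinary method of slices: FS = Σ[c'·Δl_i + (W_i cosα_i)·tanφ'] / Σ W_i sinα_i, with Δl_i = b_i / cosα_i.
Slice 1: Δl = 3.0/cos(-10.6°) = 3.052 m; N'_1 = 86·cos(-10.6°) = 84.5; c'Δl = 21.67; W sinα = -15.8
Slice 2: Δl = 2.1/cos1.4° = 2.101 m; N'_2 = 144·cos1.4° = 144.0; c'Δl = 14.91; W sinα = 3.5
Slice 3: Δl = 2.8/cos12.9° = 2.872 m; N'_3 = 193·cos12.9° = 188.1; c'Δl = 20.39; W sinα = 43.1
Slice 4: Δl = 1.3/cos23.0° = 1.412 m; N'_4 = 73·cos23.0° = 67.2; c'Δl = 10.03; W sinα = 28.5
Slice 5: Δl = 1.3/cos29.7° = 1.497 m; N'_5 = 57·cos29.7° = 49.5; c'Δl = 10.63; W sinα = 28.2
Slice 6: Δl = 2.2/cos39.7° = 2.859 m; N'_6 = 44·cos39.7° = 33.9; c'Δl = 20.30; W sinα = 28.1
Σc'Δl = 97.9 kN/m; ΣN' = 567.2 kN/m; ΣW sinα = 115.7 kN/m
Resisting = 97.9 + 567.2·tan21.0° = 97.9 + 217.7 = 315.7 kN/m
FS = 315.7 / 115.7 = 2.729

FS = 2.73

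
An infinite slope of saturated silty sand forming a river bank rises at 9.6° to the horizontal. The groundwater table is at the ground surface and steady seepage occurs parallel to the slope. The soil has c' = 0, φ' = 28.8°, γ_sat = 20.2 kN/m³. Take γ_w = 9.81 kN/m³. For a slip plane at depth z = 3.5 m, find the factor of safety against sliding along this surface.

With seepage parallel to the slope and the water table at the surface, the effective normal stress on the slip plane uses the buoyant unit weight γ' = γ_sat − γ_w while the driving shear stress uses γ_sat:
FS = [c' + γ' z cos²β tanφ'] / [γ_sat z sinβ cosβ]
(For c' = 0 this reduces to FS = (γ'/γ_sat)·tanφ'/tanβ.)
γ' = 20.2 − 9.81 = 10.39 kN/m³
Numerator = 0.0 + 10.39·3.5·cos²9.6°·tan28.8° = 0.0 + 10.39·3.5·0.9722·0.5498 = 19.436 kPa
Denominator = 20.2·3.5·sin9.6°·cos9.6° = 20.2·3.5·0.1668·0.9860 = 11.625 kPa
FS = 19.436 / 11.625 = 1.672

FS = 1.67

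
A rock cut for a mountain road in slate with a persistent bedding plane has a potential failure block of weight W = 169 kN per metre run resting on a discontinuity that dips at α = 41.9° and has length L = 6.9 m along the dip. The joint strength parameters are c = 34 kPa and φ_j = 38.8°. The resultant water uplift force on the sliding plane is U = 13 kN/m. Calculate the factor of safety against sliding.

Resolving the block weight along and normal to the plane and applying the Mohr–Coulomb strength on the joint:
N' = W cosα − U = 169·cos41.9° − 13 = 112.8 kN/m
Driving force T = W sinα = 169·sin41.9° = 112.9 kN/m
Resisting force R = c·L + N'·tanφ_j = 34·6.9 + 112.8·tan38.8° = 234.6 + 90.7 = 325.3 kN/m
FS = R / T = 325.3 / 112.9 = 2.882

FS = 2.88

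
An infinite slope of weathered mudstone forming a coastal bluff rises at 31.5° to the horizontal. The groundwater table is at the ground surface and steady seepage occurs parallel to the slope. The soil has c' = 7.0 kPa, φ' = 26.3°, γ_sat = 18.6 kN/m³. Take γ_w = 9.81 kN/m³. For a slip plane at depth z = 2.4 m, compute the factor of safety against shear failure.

With seepage parallel to the slope and the water table at the surface, the effective normal stress on the slip plane uses the buoyant unit weight γ' = γ_sat − γ_w while the driving shear stress uses γ_sat:
FS = [c' + γ' z cos²β tanφ'] / [γ_sat z sinβ cosβ]
γ' = 18.6 − 9.81 = 8.79 kN/m³
Numerator = 7.0 + 8.79·2.4·cos²31.5°·tan26.3° = 7.0 + 8.79·2.4·0.7270·0.4942 = 14.580 kPa
Denominator = 18.6·2.4·sin31.5°·cos31.5° = 18.6·2.4·0.5225·0.8526 = 19.887 kPa
FS = 14.580 / 19.887 = 0.733

FS = 0.73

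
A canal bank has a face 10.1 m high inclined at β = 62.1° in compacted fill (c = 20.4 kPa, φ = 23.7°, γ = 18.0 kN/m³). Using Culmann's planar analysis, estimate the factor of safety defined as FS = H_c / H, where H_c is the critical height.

FS = 1.68

H_c = (4c/γ) · sinβ cosφ / [1 − cos(β − φ)]
    = (4·20.4/18.0) · sin62.1°·cos23.7° / [1 − cos38.4°]
    = 4.533 · 0.8092 / 0.2163 = 16.96 m
FS = H_c / H = 16.96 / 10.1 = 1.679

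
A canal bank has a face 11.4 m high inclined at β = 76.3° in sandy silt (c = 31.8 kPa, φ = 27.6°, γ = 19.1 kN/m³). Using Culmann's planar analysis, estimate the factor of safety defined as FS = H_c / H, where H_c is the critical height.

FS = 1.48

H_c = (4c/γ) · sinβ cosφ / [1 − cos(β − φ)]
    = (4·31.8/19.1) · sin76.3°·cos27.6° / [1 − cos48.7°]
    = 6.660 · 0.8610 / 0.3400 = 16.86 m
FS = H_c / H = 16.86 / 11.4 = 1.479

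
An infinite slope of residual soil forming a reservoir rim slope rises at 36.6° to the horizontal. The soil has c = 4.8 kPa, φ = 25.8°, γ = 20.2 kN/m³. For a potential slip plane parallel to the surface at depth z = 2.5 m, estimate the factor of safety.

For an infinite slope with a slip plane parallel to the surface (no pore pressure): FS = [c + γz cos²β tanφ] / [γz sinβ cosβ].
γz = 20.2·2.5 = 50.50 kN/m²
Numerator = 4.8 + 50.50·cos²36.6°·tan25.8° = 4.8 + 50.50·0.6445·0.4834 = 20.534 kPa
Denominator = 50.50·sin36.6°·cos36.6° = 50.50·0.5962·0.8028 = 24.172 kPa
FS = 20.534 / 24.172 = 0.849

FS = 0.85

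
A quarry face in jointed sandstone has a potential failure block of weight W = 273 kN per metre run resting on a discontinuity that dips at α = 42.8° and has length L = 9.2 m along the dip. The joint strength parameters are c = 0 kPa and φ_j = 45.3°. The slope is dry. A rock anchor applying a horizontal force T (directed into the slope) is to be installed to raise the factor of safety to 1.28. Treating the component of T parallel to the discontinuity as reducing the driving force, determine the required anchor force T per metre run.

T = 22 kN/m

Resolving forces along and normal to the sliding plane, with the horizontal anchor force T adding T·sinα to the effective normal force and T·cosα acting up the plane against the driving force:
FS = [cL + (W cosα + T sinα) tanφ_j] / [W sinα − T cosα]
Without the anchor: N' = 200.3 kN/m, driving T_d = 185.5 kN/m, resisting R = 0·9.2 + 200.3·tan45.3° = 202.4 kN/m, FS = 1.09.
Setting FS = 1.28 and solving for T:
1.28·(185.5 − T cos42.8°) = 202.4 + T sin42.8°·tan45.3°
T·(sin42.8°·tan45.3° + 1.28·cos42.8°) = 1.28·185.5 − 202.4
T·(0.6794·1.0105 + 1.28·0.7337) = 237.4 − 202.4 = 35.0
T·1.6258 = 35.0
T = 21.5 kN/m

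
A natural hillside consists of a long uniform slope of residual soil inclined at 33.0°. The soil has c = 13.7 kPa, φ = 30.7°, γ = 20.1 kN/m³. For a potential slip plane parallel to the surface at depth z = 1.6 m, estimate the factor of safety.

For an infinite slope with a slip plane parallel to the surface (no pore pressure): FS = [c + γz cos²β tanφ] / [γz sinβ cosβ].
γz = 20.1·1.6 = 32.16 kN/m²
Numerator = 13.7 + 32.16·cos²33.0°·tan30.7° = 13.7 + 32.16·0.7034·0.5938 = 27.131 kPa
Denominator = 32.16·sin33.0°·cos33.0° = 32.16·0.5446·0.8387 = 14.690 kPa
FS = 27.131 / 14.690 = 1.847

FS = 1.85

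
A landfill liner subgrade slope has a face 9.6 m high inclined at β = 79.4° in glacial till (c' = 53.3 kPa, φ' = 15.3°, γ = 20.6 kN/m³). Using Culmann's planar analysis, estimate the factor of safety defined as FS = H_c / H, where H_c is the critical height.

H_c = (4c'/γ) · sinβ cosφ' / [1 − cos(β − φ')]
    = (4·53.3/20.6) · sin79.4°·cos15.3° / [1 − cos64.1°]
    = 10.350 · 0.9481 / 0.5632 = 17.42 m
FS = H_c / H = 17.42 / 9.6 = 1.815

FS = 1.81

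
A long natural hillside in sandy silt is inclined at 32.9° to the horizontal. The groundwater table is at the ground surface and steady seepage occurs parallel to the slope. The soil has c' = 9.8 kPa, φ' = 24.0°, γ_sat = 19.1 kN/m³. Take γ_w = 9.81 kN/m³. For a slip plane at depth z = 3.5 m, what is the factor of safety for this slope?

FS = 0.66

With seepage parallel to the slope and the water table at the surface, the effective normal stress on the slip plane uses the buoyant unit weight γ' = γ_sat − γ_w while the driving shear stress uses γ_sat:
FS = [c' + γ' z cos²β tanφ'] / [γ_sat z sinβ cosβ]
γ' = 19.1 − 9.81 = 9.29 kN/m³
Numerator = 9.8 + 9.29·3.5·cos²32.9°·tan24.0° = 9.8 + 9.29·3.5·0.7050·0.4452 = 20.005 kPa
Denominator = 19.1·3.5·sin32.9°·cos32.9° = 19.1·3.5·0.5432·0.8396 = 30.488 kPa
FS = 20.005 / 30.488 = 0.656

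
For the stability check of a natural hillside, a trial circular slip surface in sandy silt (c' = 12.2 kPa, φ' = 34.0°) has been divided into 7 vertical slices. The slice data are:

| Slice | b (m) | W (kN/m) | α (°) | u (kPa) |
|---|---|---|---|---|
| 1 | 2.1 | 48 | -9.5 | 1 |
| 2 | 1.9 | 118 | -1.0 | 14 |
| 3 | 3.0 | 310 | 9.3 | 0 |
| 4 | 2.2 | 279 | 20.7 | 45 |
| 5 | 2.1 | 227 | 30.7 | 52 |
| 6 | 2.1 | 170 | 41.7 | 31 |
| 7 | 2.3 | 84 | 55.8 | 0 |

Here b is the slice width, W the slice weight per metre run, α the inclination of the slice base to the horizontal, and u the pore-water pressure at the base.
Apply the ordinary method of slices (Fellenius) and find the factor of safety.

Ordinary method of slices: FS = Σ[c'·Δl_i + (W_i cosα_i − u_i·Δl_i)·tanφ'] / Σ W_i sinα_i, with Δl_i = b_i / cosα_i.
Slice 1: Δl = 2.1/cos(-9.5°) = 2.129 m; N'_1 = 48·cos(-9.5°) − 1·2.129 = 45.2; c'Δl = 25.98; W sinα = -7.9
Slice 2: Δl = 1.9/cos(-1.0°) = 1.900 m; N'_2 = 118·cos(-1.0°) − 14·1.900 = 91.4; c'Δl = 23.18; W sinα = -2.1
Slice 3: Δl = 3.0/cos9.3° = 3.040 m; N'_3 = 310·cos9.3° − 0·3.040 = 305.9; c'Δl = 37.09; W sinα = 50.1
Slice 4: Δl = 2.2/cos20.7° = 2.352 m; N'_4 = 279·cos20.7° − 45·2.352 = 155.2; c'Δl = 28.69; W sinα = 98.6
Slice 5: Δl = 2.1/cos30.7° = 2.442 m; N'_5 = 227·cos30.7° − 52·2.442 = 68.2; c'Δl = 29.80; W sinα = 115.9
Slice 6: Δl = 2.1/cos41.7° = 2.813 m; N'_6 = 170·cos41.7° − 31·2.813 = 39.7; c'Δl = 34.31; W sinα = 113.1
Slice 7: Δl = 2.3/cos55.8° = 4.092 m; N'_7 = 84·cos55.8° − 0·4.092 = 47.2; c'Δl = 49.92; W sinα = 69.5
Σc'Δl = 229.0 kN/m; ΣN' = 752.8 kN/m; ΣW sinα = 437.2 kN/m
Resisting = 229.0 + 752.8·tan34.0° = 229.0 + 507.8 = 736.7 kN/m
FS = 736.7 / 437.2 = 1.685

FS = 1.69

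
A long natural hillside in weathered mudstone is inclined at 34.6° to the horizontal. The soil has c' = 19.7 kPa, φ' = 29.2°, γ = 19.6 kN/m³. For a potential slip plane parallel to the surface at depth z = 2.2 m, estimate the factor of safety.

FS = 1.79

For an infinite slope with a slip plane parallel to the surface (no pore pressure): FS = [c' + γz cos²β tanφ'] / [γz sinβ cosβ].
γz = 19.6·2.2 = 43.12 kN/m²
Numerator = 19.7 + 43.12·cos²34.6°·tan29.2° = 19.7 + 43.12·0.6776·0.5589 = 36.028 kPa
Denominator = 43.12·sin34.6°·cos34.6° = 43.12·0.5678·0.8231 = 20.155 kPa
FS = 36.028 / 20.155 = 1.788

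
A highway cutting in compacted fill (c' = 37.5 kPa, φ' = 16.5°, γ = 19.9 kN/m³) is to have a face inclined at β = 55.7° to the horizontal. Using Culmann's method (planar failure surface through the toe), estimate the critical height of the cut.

H_c = 26.53 m

Culmann's analysis gives the critical failure plane at α_cr = (β + φ')/2 = (55.7 + 16.5)/2 = 36.1°, and the critical height
H_c = (4c'/γ) · sinβ cosφ' / [1 − cos(β − φ')]
    = (4·37.5/19.9) · sin55.7°·cos16.5° / [1 − cos(39.2°)]
    = 7.538 · 0.8261·0.9588 / [1 − 0.7749]
    = 7.538 · 0.7921 / 0.2251
    = 26.53 m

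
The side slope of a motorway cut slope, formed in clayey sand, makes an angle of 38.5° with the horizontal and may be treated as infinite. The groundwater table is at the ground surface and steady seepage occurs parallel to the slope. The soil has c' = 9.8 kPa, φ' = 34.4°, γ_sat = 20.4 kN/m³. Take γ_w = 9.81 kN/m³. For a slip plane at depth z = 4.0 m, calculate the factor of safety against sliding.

With seepage parallel to the slope and the water table at the surface, the effective normal stress on the slip plane uses the buoyant unit weight γ' = γ_sat − γ_w while the driving shear stress uses γ_sat:
FS = [c' + γ' z cos²β tanφ'] / [γ_sat z sinβ cosβ]
γ' = 20.4 − 9.81 = 10.59 kN/m³
Numerator = 9.8 + 10.59·4.0·cos²38.5°·tan34.4° = 9.8 + 10.59·4.0·0.6125·0.6847 = 27.565 kPa
Denominator = 20.4·4.0·sin38.5°·cos38.5° = 20.4·4.0·0.6225·0.7826 = 39.754 kPa
FS = 27.565 / 39.754 = 0.693

FS = 0.69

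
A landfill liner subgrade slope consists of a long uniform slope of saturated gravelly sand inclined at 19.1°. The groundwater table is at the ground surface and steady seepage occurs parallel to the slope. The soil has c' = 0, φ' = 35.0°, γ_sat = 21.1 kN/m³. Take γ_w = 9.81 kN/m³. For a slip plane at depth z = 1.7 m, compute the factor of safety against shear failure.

FS = 1.08

With seepage parallel to the slope and the water table at the surface, the effective normal stress on the slip plane uses the buoyant unit weight γ' = γ_sat − γ_w while the driving shear stress uses γ_sat:
FS = [c' + γ' z cos²β tanφ'] / [γ_sat z sinβ cosβ]
(For c' = 0 this reduces to FS = (γ'/γ_sat)·tanφ'/tanβ.)
γ' = 21.1 − 9.81 = 11.29 kN/m³
Numerator = 0.0 + 11.29·1.7·cos²19.1°·tan35.0° = 0.0 + 11.29·1.7·0.8929·0.7002 = 12.000 kPa
Denominator = 21.1·1.7·sin19.1°·cos19.1° = 21.1·1.7·0.3272·0.9449 = 11.091 kPa
FS = 12.000 / 11.091 = 1.082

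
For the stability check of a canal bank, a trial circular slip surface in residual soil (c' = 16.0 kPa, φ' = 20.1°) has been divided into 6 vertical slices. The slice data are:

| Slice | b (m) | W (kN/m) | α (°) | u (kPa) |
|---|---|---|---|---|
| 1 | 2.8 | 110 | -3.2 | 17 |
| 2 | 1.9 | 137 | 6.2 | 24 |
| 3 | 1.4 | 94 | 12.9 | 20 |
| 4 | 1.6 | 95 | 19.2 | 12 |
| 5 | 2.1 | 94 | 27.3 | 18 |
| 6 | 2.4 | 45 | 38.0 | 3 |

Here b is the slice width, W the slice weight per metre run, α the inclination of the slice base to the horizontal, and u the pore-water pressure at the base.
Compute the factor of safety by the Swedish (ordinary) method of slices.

Ordinary method of slices: FS = Σ[c'·Δl_i + (W_i cosα_i − u_i·Δl_i)·tanφ'] / Σ W_i sinα_i, with Δl_i = b_i / cosα_i.
Slice 1: Δl = 2.8/cos(-3.2°) = 2.804 m; N'_1 = 110·cos(-3.2°) − 17·2.804 = 62.2; c'Δl = 44.87; W sinα = -6.1
Slice 2: Δl = 1.9/cos6.2° = 1.911 m; N'_2 = 137·cos6.2° − 24·1.911 = 90.3; c'Δl = 30.58; W sinα = 14.8
Slice 3: Δl = 1.4/cos12.9° = 1.436 m; N'_3 = 94·cos12.9° − 20·1.436 = 62.9; c'Δl = 22.98; W sinα = 21.0
Slice 4: Δl = 1.6/cos19.2° = 1.694 m; N'_4 = 95·cos19.2° − 12·1.694 = 69.4; c'Δl = 27.11; W sinα = 31.2
Slice 5: Δl = 2.1/cos27.3° = 2.363 m; N'_5 = 94·cos27.3° − 18·2.363 = 41.0; c'Δl = 37.81; W sinα = 43.1
Slice 6: Δl = 2.4/cos38.0° = 3.046 m; N'_6 = 45·cos38.0° − 3·3.046 = 26.3; c'Δl = 48.73; W sinα = 27.7
Σc'Δl = 212.1 kN/m; ΣN' = 352.1 kN/m; ΣW sinα = 131.7 kN/m
Resisting = 212.1 + 352.1·tan20.1° = 212.1 + 128.8 = 340.9 kN/m
FS = 340.9 / 131.7 = 2.589

FS = 2.59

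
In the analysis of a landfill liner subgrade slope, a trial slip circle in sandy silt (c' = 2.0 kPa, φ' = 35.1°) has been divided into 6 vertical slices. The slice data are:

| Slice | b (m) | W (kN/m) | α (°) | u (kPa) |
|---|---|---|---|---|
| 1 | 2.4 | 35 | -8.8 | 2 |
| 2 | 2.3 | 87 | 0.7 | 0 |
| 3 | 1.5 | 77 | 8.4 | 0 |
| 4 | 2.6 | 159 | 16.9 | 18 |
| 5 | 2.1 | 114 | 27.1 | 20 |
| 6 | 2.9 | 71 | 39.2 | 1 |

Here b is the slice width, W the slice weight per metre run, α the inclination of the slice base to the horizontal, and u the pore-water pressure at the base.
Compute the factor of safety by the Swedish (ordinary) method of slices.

Ordinary method of slices: FS = Σ[c'·Δl_i + (W_i cosα_i − u_i·Δl_i)·tanφ'] / Σ W_i sinα_i, with Δl_i = b_i / cosα_i.
Slice 1: Δl = 2.4/cos(-8.8°) = 2.429 m; N'_1 = 35·cos(-8.8°) − 2·2.429 = 29.7; c'Δl = 4.86; W sinα = -5.4
Slice 2: Δl = 2.3/cos0.7° = 2.300 m; N'_2 = 87·cos0.7° − 0·2.300 = 87.0; c'Δl = 4.60; W sinα = 1.1
Slice 3: Δl = 1.5/cos8.4° = 1.516 m; N'_3 = 77·cos8.4° − 0·1.516 = 76.2; c'Δl = 3.03; W sinα = 11.2
Slice 4: Δl = 2.6/cos16.9° = 2.717 m; N'_4 = 159·cos16.9° − 18·2.717 = 103.2; c'Δl = 5.43; W sinα = 46.2
Slice 5: Δl = 2.1/cos27.1° = 2.359 m; N'_5 = 114·cos27.1° − 20·2.359 = 54.3; c'Δl = 4.72; W sinα = 51.9
Slice 6: Δl = 2.9/cos39.2° = 3.742 m; N'_6 = 71·cos39.2° − 1·3.742 = 51.3; c'Δl = 7.48; W sinα = 44.9
Σc'Δl = 30.1 kN/m; ΣN' = 401.7 kN/m; ΣW sinα = 150.0 kN/m
Resisting = 30.1 + 401.7·tan35.1° = 30.1 + 282.3 = 312.4 kN/m
FS = 312.4 / 150.0 = 2.083

FS = 2.08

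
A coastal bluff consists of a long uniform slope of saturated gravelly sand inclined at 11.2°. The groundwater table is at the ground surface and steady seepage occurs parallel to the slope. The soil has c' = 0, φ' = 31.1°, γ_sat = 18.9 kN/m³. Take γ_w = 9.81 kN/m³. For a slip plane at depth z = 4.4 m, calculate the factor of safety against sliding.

With seepage parallel to the slope and the water table at the surface, the effective normal stress on the slip plane uses the buoyant unit weight γ' = γ_sat − γ_w while the driving shear stress uses γ_sat:
FS = [c' + γ' z cos²β tanφ'] / [γ_sat z sinβ cosβ]
(For c' = 0 this reduces to FS = (γ'/γ_sat)·tanφ'/tanβ.)
γ' = 18.9 − 9.81 = 9.09 kN/m³
Numerator = 0.0 + 9.09·4.4·cos²11.2°·tan31.1° = 0.0 + 9.09·4.4·0.9623·0.6032 = 23.217 kPa
Denominator = 18.9·4.4·sin11.2°·cos11.2° = 18.9·4.4·0.1942·0.9810 = 15.845 kPa
FS = 23.217 / 15.845 = 1.465

FS = 1.47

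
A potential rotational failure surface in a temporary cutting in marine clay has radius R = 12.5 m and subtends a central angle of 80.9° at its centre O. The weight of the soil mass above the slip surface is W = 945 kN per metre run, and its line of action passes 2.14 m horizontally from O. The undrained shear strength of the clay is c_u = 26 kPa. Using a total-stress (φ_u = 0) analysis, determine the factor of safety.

FS = 2.84

Taking moments about the centre O, the resisting moment is provided by the undrained shear strength acting along the arc:
Arc length L_a = R·θ = 12.5·(80.9°·π/180) = 12.5·1.4120 = 17.65 m
M_R = c_u·L_a·R = 26·17.65·12.5 = 5736.1 kN·m/m
M_D = W·d = 945·2.14 = 2022.3 kN·m/m
FS = M_R / M_D = 5736.1 / 2022.3 = 2.836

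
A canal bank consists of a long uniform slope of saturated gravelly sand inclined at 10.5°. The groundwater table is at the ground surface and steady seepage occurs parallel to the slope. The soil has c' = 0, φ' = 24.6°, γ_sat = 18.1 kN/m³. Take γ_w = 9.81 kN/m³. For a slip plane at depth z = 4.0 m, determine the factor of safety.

FS = 1.13

With seepage parallel to the slope and the water table at the surface, the effective normal stress on the slip plane uses the buoyant unit weight γ' = γ_sat − γ_w while the driving shear stress uses γ_sat:
FS = [c' + γ' z cos²β tanφ'] / [γ_sat z sinβ cosβ]
(For c' = 0 this reduces to FS = (γ'/γ_sat)·tanφ'/tanβ.)
γ' = 18.1 − 9.81 = 8.29 kN/m³
Numerator = 0.0 + 8.29·4.0·cos²10.5°·tan24.6° = 0.0 + 8.29·4.0·0.9668·0.4578 = 14.678 kPa
Denominator = 18.1·4.0·sin10.5°·cos10.5° = 18.1·4.0·0.1822·0.9833 = 12.973 kPa
FS = 14.678 / 12.973 = 1.131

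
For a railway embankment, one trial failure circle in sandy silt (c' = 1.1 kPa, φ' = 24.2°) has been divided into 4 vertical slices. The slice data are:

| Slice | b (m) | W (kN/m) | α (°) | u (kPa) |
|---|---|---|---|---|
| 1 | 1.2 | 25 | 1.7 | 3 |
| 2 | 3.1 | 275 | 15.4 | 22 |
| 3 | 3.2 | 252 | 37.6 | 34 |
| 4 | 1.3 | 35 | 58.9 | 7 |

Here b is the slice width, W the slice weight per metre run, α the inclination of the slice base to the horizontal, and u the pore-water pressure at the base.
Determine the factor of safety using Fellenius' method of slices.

FS = 0.53

Ordinary method of slices: FS = Σ[c'·Δl_i + (W_i cosα_i − u_i·Δl_i)·tanφ'] / Σ W_i sinα_i, with Δl_i = b_i / cosα_i.
Slice 1: Δl = 1.2/cos1.7° = 1.201 m; N'_1 = 25·cos1.7° − 3·1.201 = 21.4; c'Δl = 1.32; W sinα = 0.7
Slice 2: Δl = 3.1/cos15.4° = 3.215 m; N'_2 = 275·cos15.4° − 22·3.215 = 194.4; c'Δl = 3.54; W sinα = 73.0
Slice 3: Δl = 3.2/cos37.6° = 4.039 m; N'_3 = 252·cos37.6° − 34·4.039 = 62.3; c'Δl = 4.44; W sinα = 153.8
Slice 4: Δl = 1.3/cos58.9° = 2.517 m; N'_4 = 35·cos58.9° − 7·2.517 = 0.5; c'Δl = 2.77; W sinα = 30.0
Σc'Δl = 12.1 kN/m; ΣN' = 278.6 kN/m; ΣW sinα = 257.5 kN/m
Resisting = 12.1 + 278.6·tan24.2° = 12.1 + 125.2 = 137.3 kN/m
FS = 137.3 / 257.5 = 0.533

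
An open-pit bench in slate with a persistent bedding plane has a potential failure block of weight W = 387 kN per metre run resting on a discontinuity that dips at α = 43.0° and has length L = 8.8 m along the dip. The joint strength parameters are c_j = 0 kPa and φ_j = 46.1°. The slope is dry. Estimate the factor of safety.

FS = 1.11

Resolving the block weight along and normal to the plane and applying the Mohr–Coulomb strength on the joint:
N' = W cosα = 387·cos43.0° = 283.0 kN/m
Driving force T = W sinα = 387·sin43.0° = 263.9 kN/m
Resisting force R = c_j·L + N'·tanφ_j = 0·8.8 + 283.0·tan46.1° = 0.0 + 294.1 = 294.1 kN/m
FS = R / T = 294.1 / 263.9 = 1.114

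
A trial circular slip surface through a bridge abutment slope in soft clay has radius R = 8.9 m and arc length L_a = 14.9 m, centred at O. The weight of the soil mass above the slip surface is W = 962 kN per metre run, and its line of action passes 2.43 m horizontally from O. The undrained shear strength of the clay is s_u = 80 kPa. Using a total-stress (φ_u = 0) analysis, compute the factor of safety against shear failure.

FS = 4.54

Taking moments about the centre O, the resisting moment is provided by the undrained shear strength acting along the arc:
M_R = s_u·L_a·R = 80·14.90·8.9 = 10608.8 kN·m/m
M_D = W·d = 962·2.43 = 2337.7 kN·m/m
FS = M_R / M_D = 10608.8 / 2337.7 = 4.538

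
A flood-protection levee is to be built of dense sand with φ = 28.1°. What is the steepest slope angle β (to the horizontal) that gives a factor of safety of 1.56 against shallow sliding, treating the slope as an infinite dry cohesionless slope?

β = 18.9°

For an infinite dry cohesionless slope FS = tanφ/tanβ, so tanβ = tanφ / FS.
tanβ = tan28.1° / 1.56 = 0.5340 / 1.56 = 0.3423
β = arctan(0.3423) = 18.89°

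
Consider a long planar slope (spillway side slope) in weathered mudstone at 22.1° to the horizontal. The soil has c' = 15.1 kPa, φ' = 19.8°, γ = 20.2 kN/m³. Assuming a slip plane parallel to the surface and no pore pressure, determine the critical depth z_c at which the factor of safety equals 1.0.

z_c = 18.92 m

Setting FS = 1.00 in FS = [c' + γz cos²β tanφ'] / [γz sinβ cosβ] and solving for z:
z = c' / [γ cosβ (FS·sinβ − cosβ·tanφ')]
  = 15.1 / [20.2·cos22.1°·(1.00·sin22.1° − cos22.1°·tan19.8°)]
  = 15.1 / [20.2·0.9265·(1.00·0.3762 − 0.9265·0.3600)]
  = 15.1 / 0.7983 = 18.915 m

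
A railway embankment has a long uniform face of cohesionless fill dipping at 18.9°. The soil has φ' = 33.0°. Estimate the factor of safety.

FS = 1.90

For a dry cohesionless infinite slope the factor of safety is FS = tanφ' / tanβ.
FS = tan33.0° / tan18.9° = 0.6494 / 0.3424 = 1.897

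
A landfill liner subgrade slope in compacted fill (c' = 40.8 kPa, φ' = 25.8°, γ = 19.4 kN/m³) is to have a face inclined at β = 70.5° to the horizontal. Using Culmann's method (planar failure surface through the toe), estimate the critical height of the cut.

Culmann's analysis gives the critical failure plane at α_cr = (β + φ')/2 = (70.5 + 25.8)/2 = 48.1°, and the critical height
H_c = (4c'/γ) · sinβ cosφ' / [1 − cos(β − φ')]
    = (4·40.8/19.4) · sin70.5°·cos25.8° / [1 − cos(44.7°)]
    = 8.412 · 0.9426·0.9003 / [1 − 0.7108]
    = 8.412 · 0.8487 / 0.2892
    = 24.69 m

H_c = 24.69 m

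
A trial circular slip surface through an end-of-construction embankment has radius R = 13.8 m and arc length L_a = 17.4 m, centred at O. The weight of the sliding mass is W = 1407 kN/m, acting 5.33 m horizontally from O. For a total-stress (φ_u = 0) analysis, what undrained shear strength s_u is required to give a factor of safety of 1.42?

FS = s_u·L_a·R / (W·d), so s_u = FS·W·d / (L_a·R).
s_u = 1.42·1407·5.33 / (17.40·13.8) = 10649.0 / 240.12 = 44.35 kPa

s_u = 44.3 kPa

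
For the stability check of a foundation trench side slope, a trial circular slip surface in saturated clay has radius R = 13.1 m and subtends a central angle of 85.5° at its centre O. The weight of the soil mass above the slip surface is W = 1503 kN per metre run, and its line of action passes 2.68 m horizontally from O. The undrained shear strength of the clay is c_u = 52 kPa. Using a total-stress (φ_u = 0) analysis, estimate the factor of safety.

Taking moments about the centre O, the resisting moment is provided by the undrained shear strength acting along the arc:
Arc length L_a = R·θ = 13.1·(85.5°·π/180) = 13.1·1.4923 = 19.55 m
M_R = c_u·L_a·R = 52·19.55·13.1 = 13316.5 kN·m/m
M_D = W·d = 1503·2.68 = 4028.0 kN·m/m
FS = M_R / M_D = 13316.5 / 4028.0 = 3.306

FS = 3.31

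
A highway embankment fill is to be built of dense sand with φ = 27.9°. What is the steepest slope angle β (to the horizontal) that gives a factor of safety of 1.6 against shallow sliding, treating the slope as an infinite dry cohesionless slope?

β = 18.3°

For an infinite dry cohesionless slope FS = tanφ/tanβ, so tanβ = tanφ / FS.
tanβ = tan27.9° / 1.6 = 0.5295 / 1.6 = 0.3309
β = arctan(0.3309) = 18.31°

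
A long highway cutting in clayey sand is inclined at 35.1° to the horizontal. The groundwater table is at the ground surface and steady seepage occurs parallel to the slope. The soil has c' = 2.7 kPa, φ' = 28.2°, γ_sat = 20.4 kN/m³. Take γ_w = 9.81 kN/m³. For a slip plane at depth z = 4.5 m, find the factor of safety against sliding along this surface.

With seepage parallel to the slope and the water table at the surface, the effective normal stress on the slip plane uses the buoyant unit weight γ' = γ_sat − γ_w while the driving shear stress uses γ_sat:
FS = [c' + γ' z cos²β tanφ'] / [γ_sat z sinβ cosβ]
γ' = 20.4 − 9.81 = 10.59 kN/m³
Numerator = 2.7 + 10.59·4.5·cos²35.1°·tan28.2° = 2.7 + 10.59·4.5·0.6694·0.5362 = 19.804 kPa
Denominator = 20.4·4.5·sin35.1°·cos35.1° = 20.4·4.5·0.5750·0.8181 = 43.186 kPa
FS = 19.804 / 43.186 = 0.459

FS = 0.46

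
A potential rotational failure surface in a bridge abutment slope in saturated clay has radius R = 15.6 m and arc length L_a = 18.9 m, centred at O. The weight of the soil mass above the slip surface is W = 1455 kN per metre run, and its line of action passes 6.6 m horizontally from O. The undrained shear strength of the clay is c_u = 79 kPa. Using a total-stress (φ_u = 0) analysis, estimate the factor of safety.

Taking moments about the centre O, the resisting moment is provided by the undrained shear strength acting along the arc:
M_R = c_u·L_a·R = 79·18.90·15.6 = 23292.4 kN·m/m
M_D = W·d = 1455·6.6 = 9603.0 kN·m/m
FS = M_R / M_D = 23292.4 / 9603.0 = 2.426

FS = 2.43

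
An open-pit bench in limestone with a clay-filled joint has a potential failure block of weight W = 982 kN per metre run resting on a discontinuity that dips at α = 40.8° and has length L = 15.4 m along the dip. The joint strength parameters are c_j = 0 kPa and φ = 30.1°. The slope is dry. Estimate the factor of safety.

FS = 0.67

Resolving the block weight along and normal to the plane and applying the Mohr–Coulomb strength on the joint:
N' = W cosα = 982·cos40.8° = 743.4 kN/m
Driving force T = W sinα = 982·sin40.8° = 641.7 kN/m
Resisting force R = c_j·L + N'·tanφ = 0·15.4 + 743.4·tan30.1° = 0.0 + 430.9 = 430.9 kN/m
FS = R / T = 430.9 / 641.7 = 0.672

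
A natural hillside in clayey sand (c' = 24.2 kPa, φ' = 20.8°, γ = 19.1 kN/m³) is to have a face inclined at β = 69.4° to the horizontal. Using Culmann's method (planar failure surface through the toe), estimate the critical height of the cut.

H_c = 13.09 m

Culmann's analysis gives the critical failure plane at α_cr = (β + φ')/2 = (69.4 + 20.8)/2 = 45.1°, and the critical height
H_c = (4c'/γ) · sinβ cosφ' / [1 − cos(β − φ')]
    = (4·24.2/19.1) · sin69.4°·cos20.8° / [1 − cos(48.6°)]
    = 5.068 · 0.9361·0.9348 / [1 − 0.6613]
    = 5.068 · 0.8751 / 0.3387
    = 13.09 m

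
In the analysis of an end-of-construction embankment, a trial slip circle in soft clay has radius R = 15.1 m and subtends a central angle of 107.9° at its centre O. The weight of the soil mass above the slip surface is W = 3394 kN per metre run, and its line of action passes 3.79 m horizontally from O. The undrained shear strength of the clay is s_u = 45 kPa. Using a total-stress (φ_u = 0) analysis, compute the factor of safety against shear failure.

FS = 1.50

Taking moments about the centre O, the resisting moment is provided by the undrained shear strength acting along the arc:
Arc length L_a = R·θ = 15.1·(107.9°·π/180) = 15.1·1.8832 = 28.44 m
M_R = s_u·L_a·R = 45·28.44·15.1 = 19322.6 kN·m/m
M_D = W·d = 3394·3.79 = 12863.3 kN·m/m
FS = M_R / M_D = 19322.6 / 12863.3 = 1.502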